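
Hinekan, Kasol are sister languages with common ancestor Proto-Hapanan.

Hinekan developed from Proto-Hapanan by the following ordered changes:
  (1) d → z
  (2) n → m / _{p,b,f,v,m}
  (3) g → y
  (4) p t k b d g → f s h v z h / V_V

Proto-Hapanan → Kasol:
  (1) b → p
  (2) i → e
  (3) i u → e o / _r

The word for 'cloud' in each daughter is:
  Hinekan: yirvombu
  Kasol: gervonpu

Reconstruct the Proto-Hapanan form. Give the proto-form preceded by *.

Position 6: Hinekan has m, Kasol has n. Kasol preserves n here (none of its changes turn any other segment into n), so the proto-segment is *n.
Position 7: Hinekan has b, Kasol has p. Hinekan preserves b here (none of its changes turn any other segment into b), so the proto-segment is *b.
Verify the candidate proto-form against each daughter:
Hinekan: *girvonbu
  girvonbu (rule 1 does not apply)
  girvonbu → girvombu   [nasal place assimilation]
  girvombu → yirvombu   [unconditioned shift]
  yirvombu (rule 4 does not apply)
  giving Hinekan yirvombu.
Kasol: *girvonbu
  girvonbu → girvonpu   [unconditioned shift]
  girvonpu → gervonpu   [vowel merger]
  gervonpu (rule 3 does not apply)
  giving Kasol gervonpu.
No other proto-form is consistent with every reflex, so the reconstruction is *girvonbu.

*girvonbu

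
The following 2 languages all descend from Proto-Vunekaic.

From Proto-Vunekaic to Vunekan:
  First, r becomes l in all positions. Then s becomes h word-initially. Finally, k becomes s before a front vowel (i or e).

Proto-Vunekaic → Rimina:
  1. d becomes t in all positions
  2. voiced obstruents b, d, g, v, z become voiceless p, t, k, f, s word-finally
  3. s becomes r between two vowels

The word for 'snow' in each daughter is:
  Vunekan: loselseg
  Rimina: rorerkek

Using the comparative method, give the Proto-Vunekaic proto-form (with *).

Position 5: Vunekan has l, Rimina has r. Taking the neighbouring segments as reconstructed: Vunekan l could go back to *l or *r; Rimina r can only go back to *r — the one source consistent with every daughter is *r.
Position 8: Vunekan has g, Rimina has k. Vunekan preserves g here (none of its changes turn any other segment into g), so the proto-segment is *g.
Continuing position by position gives *roserkeg; check it forward:
Vunekan: *roserkeg > loselkeg > loselseg  (by unconditioned shift, palatalisation)
Rimina: *roserkeg > roserkek > rorerkek  (by final devoicing, rhotacism)
*roserkeg is the unique common source.

*roserkeg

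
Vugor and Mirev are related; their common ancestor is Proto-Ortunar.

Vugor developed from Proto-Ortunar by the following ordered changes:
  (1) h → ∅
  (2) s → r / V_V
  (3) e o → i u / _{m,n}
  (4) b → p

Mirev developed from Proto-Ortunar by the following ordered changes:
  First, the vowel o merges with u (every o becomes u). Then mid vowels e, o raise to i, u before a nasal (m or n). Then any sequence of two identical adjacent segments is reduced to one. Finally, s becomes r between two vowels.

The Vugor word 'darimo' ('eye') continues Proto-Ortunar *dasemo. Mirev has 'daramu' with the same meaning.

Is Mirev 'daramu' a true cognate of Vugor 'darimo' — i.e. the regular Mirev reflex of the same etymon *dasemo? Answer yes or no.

no

Derive the expected Mirev reflex of *dasemo:
Mirev: *dasemo
  dasemo → dasemu   [vowel merger]
  dasemu → dasimu   [pre-nasal raising]
  dasimu (rule 3 does not apply)
  dasimu → darimu   [rhotacism]
  giving Mirev darimu.
The regular Mirev reflex would be 'darimu', but the attested form is 'daramu'. The correspondence is irregular, so they are not cognates (the Mirev form has a different source).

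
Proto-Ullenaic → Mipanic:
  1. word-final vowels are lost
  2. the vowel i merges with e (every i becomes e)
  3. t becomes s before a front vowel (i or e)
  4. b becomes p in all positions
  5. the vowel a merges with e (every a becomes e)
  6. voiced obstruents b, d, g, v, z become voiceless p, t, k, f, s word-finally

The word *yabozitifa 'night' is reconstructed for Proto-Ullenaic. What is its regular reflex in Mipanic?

Mipanic: *yabozitifa > yabozitif > yabozetef > yabozesef > yapozesef > yepozesef  (by apocope, vowel merger, palatalisation, unconditioned shift, vowel merger)

yepozesef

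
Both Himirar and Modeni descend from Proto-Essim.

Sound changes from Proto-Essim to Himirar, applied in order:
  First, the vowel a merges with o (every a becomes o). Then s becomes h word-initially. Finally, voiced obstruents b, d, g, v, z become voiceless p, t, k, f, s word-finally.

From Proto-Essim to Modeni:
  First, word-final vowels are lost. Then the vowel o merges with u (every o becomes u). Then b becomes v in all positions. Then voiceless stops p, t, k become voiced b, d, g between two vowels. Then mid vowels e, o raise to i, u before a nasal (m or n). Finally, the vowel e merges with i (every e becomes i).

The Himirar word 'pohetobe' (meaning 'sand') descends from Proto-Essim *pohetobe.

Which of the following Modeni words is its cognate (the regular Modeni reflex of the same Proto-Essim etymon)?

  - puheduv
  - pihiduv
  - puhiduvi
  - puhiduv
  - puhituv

puhiduv

Modeni: *pohetobe
  pohetobe → pohetob   [apocope]
  pohetob → puhetub   [vowel merger]
  puhetub → puhetuv   [unconditioned shift]
  puhetuv → puheduv   [intervocalic voicing]
  puheduv (rule 5 does not apply)
  puheduv → puhiduv   [vowel merger]
  giving Modeni puhiduv.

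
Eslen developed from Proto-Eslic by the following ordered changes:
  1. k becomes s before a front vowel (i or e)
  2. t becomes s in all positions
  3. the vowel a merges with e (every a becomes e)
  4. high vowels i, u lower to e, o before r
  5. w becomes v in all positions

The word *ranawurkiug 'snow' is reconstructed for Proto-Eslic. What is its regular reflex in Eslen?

renevorsiug

Eslen: *ranawurkiug > ranawursiug > renewursiug > reneworsiug > renevorsiug  (by palatalisation, vowel merger, pre-rhotic lowering, unconditioned shift)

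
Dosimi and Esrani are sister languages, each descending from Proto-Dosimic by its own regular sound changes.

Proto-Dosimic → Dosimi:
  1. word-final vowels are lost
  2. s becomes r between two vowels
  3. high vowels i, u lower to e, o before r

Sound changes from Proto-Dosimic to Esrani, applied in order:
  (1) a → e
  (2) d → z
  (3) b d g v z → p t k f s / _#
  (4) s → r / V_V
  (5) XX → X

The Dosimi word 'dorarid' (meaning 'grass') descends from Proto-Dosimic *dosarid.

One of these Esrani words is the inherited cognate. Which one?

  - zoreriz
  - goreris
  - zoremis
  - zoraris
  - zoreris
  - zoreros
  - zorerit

Esrani: start from *dosarid.
  rule 1 (vowel merger): dosarid → doserid
  rule 2 (unconditioned shift): doserid → zoseriz
  rule 3 (final devoicing): zoseriz → zoseris
  rule 4 (rhotacism): zoseris → zoreris
  rule 5: no change — zoreris
  ⇒ Esrani zoreris
The other candidates each miss or misapply at least one Esrani change.

zoreris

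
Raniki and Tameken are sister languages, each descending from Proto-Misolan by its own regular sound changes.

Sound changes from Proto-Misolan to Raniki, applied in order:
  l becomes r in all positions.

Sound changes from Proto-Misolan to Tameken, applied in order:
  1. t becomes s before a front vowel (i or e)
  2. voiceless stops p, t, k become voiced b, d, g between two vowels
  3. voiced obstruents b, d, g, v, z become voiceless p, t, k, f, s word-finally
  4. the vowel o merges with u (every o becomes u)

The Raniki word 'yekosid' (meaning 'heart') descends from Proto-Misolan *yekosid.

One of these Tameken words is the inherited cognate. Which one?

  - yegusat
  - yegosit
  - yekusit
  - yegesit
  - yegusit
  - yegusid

Tameken: start from *yekosid.
  rule 1: no change — yekosid
  rule 2 (intervocalic voicing): yekosid → yegosid
  rule 3 (final devoicing): yegosid → yegosit
  rule 4 (vowel merger): yegosit → yegusit
  ⇒ Tameken yegusit
The other candidates each miss or misapply at least one Tameken change.

yegusit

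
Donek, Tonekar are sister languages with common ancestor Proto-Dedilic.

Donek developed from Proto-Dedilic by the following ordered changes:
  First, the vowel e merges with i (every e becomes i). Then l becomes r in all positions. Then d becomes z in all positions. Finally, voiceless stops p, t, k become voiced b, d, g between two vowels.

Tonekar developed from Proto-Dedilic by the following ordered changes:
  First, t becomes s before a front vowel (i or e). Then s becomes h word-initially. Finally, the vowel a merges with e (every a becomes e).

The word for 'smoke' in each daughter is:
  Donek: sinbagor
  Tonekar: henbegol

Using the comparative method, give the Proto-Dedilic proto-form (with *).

Position 8: Donek has r, Tonekar has l. Tonekar preserves l here (none of its changes turn any other segment into l), so the proto-segment is *l.
Position 5: Donek has a, Tonekar has e. Donek preserves a here (none of its changes turn any other segment into a), so the proto-segment is *a.
Position 1: Donek has s, Tonekar has h. Donek preserves s here (none of its changes turn any other segment into s), so the proto-segment is *s.
Continuing position by position gives *senbagol; check it forward:
Donek: start from *senbagol.
  rule 1 (vowel merger): senbagol → sinbagol
  rule 2 (unconditioned shift): sinbagol → sinbagor
  rule 3: no change — sinbagor
  rule 4: no change — sinbagor
  ⇒ Donek sinbagor
Tonekar: *senbagol > henbagol > henbegol  (by debuccalisation, vowel merger)
Only *senbagol yields all of Donek sinbagor, Tonekar henbegol.

*senbagol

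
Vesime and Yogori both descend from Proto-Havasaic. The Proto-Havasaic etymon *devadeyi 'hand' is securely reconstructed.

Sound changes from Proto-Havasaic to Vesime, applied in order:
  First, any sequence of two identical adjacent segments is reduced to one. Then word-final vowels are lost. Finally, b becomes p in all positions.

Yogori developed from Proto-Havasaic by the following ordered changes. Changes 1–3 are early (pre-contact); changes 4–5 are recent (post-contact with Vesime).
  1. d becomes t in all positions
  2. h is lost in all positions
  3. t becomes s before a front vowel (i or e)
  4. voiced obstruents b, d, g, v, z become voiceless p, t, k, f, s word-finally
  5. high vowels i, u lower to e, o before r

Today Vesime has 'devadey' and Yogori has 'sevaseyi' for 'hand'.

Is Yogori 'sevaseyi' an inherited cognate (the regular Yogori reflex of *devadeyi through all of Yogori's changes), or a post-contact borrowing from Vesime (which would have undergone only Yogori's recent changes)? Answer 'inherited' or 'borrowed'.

inherited

If inherited, *devadeyi would pass through all of Yogori's changes:
Yogori: start from *devadeyi.
  rule 1 (unconditioned shift): devadeyi → tevateyi
  rule 2: no change — tevateyi
  rule 3 (palatalisation): tevateyi → sevaseyi
  rule 4: no change — sevaseyi
  rule 5: no change — sevaseyi
  ⇒ Yogori sevaseyi
If borrowed from Vesime 'devadey' after the early changes, it would undergo only the recent ones:
  rule 4 (final devoicing): no change (devadey)
  rule 5 (pre-rhotic lowering): no change (devadey)
  ⇒ as a loan: devadey
Yogori 'sevaseyi' matches the inherited outcome exactly, so it is an inherited cognate, not a loan.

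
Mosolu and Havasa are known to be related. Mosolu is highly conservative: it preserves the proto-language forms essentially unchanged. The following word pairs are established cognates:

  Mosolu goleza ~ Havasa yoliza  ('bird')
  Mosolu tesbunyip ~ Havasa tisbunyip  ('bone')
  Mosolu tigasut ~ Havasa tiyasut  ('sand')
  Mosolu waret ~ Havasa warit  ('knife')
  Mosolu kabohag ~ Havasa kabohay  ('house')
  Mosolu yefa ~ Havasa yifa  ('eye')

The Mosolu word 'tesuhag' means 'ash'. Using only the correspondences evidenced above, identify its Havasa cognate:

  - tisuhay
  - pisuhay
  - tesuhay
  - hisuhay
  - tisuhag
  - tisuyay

tisuhay

goleza ~ yoliza, tesbunyip ~ tisbunyip — Mosolu e corresponds to Havasa i after a consonant, before a consonant other than r, m, n, p, b, f, v.
kabohag ~ kabohay — Mosolu g corresponds to Havasa y word-finally.
Applying these to Mosolu 'tesuhag':
  tesuhag → tisuhag   (e→i after a consonant, before a consonant other than r, m, n, p, b, f, v)
  tisuhag → tisuhay   (g→y word-finally)
So the Havasa cognate is 'tisuhay'.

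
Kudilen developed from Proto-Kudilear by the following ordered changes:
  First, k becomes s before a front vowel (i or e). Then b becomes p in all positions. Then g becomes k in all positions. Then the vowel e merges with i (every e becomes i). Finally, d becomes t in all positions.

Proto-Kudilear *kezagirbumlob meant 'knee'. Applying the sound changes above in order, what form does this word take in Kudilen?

sizakirpumlop

Kudilen: *kezagirbumlob > sezagirbumlob > sezagirpumlop > sezakirpumlop > sizakirpumlop  (by palatalisation, unconditioned shift, unconditioned shift, vowel merger)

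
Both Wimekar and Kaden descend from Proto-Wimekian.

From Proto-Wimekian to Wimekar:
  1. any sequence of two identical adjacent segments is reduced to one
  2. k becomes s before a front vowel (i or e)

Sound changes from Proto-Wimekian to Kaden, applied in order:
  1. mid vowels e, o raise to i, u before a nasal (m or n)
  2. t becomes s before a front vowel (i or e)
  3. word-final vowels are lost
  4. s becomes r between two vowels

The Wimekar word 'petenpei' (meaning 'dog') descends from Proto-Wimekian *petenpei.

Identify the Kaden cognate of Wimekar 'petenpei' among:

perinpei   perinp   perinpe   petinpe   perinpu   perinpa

Kaden: *petenpei
  petenpei → petinpei   [pre-nasal raising]
  petinpei → pesinpei   [palatalisation]
  pesinpei → pesinpe   [apocope]
  pesinpe → perinpe   [rhotacism]
  giving Kaden perinpe.
The other candidates each miss or misapply at least one Kaden change.

perinpe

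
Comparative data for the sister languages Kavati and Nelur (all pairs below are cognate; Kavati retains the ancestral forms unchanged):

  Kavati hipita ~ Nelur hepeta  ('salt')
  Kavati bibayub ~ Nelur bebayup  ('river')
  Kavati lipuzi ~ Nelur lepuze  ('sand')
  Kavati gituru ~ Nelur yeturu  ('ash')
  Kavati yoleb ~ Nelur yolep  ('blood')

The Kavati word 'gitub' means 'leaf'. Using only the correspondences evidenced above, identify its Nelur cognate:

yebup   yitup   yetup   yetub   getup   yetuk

gituru ~ yeturu — Kavati g corresponds to Nelur y word-initially before a front vowel.
hipita ~ hepeta, gituru ~ yeturu — Kavati i corresponds to Nelur e after a consonant, before a consonant other than r, m, n, p, b, f, v.
bibayub ~ bebayup, yoleb ~ yolep — Kavati b corresponds to Nelur p word-finally.
Applying these to Kavati 'gitub':
  gitub → yitub   (g→y word-initially before a front vowel)
  yitub → yetub   (i→e after a consonant, before a consonant other than r, m, n, p, b, f, v)
  yetub → yetup   (b→p word-finally)
So the Nelur cognate is 'yetup'.

yetup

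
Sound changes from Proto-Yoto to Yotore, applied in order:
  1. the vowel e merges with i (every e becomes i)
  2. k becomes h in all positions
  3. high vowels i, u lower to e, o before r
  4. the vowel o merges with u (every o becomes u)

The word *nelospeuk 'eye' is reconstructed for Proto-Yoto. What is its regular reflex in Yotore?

niluspiuh

Yotore: start from *nelospeuk.
  rule 1 (vowel merger): nelospeuk → nilospiuk
  rule 2 (unconditioned shift): nilospiuk → nilospiuh
  rule 3: no change — nilospiuh
  rule 4 (vowel merger): nilospiuh → niluspiuh
  ⇒ Yotore niluspiuh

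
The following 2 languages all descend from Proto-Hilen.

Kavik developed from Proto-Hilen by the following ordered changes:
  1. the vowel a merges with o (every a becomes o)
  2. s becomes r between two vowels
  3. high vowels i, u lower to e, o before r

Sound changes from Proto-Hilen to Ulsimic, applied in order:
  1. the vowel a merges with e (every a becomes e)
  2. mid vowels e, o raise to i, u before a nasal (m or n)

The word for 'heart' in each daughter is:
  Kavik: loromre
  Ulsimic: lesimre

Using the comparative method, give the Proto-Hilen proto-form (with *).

*lasamre

Position 2: Kavik has o, Ulsimic has e. Taking the neighbouring segments as reconstructed: Kavik o could go back to *a or *o or *u; Ulsimic e could go back to *a or *e — the one source consistent with every daughter is *a.
Position 3: Kavik has r, Ulsimic has s. Ulsimic preserves s here (none of its changes turn any other segment into s), so the proto-segment is *s.
Position 4: Kavik has o, Ulsimic has i. Taking the neighbouring segments as reconstructed: Kavik o could go back to *a or *o; Ulsimic i could go back to *a or *e or *i — the one source consistent with every daughter is *a.
This points to *lasamre. Verify forward in each daughter:
Kavik: *lasamre
  lasamre → losomre   [vowel merger]
  losomre → loromre   [rhotacism]
  loromre (rule 3 does not apply)
  giving Kavik loromre.
Ulsimic: *lasamre
  lasamre → lesemre   [vowel merger]
  lesemre → lesimre   [pre-nasal raising]
  giving Ulsimic lesimre.
Only *lasamre yields all of Kavik loromre, Ulsimic lesimre.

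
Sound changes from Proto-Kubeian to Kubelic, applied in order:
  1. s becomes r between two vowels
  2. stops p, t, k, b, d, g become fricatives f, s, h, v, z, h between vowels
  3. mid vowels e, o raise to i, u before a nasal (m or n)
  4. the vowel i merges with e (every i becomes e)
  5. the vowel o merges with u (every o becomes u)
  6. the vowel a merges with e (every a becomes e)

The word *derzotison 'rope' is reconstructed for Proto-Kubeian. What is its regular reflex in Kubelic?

Kubelic: *derzotison > derzotiron > derzosiron > derzosirun > derzoserun > derzuserun  (by rhotacism, intervocalic lenition, pre-nasal raising, vowel merger, vowel merger)

derzuserun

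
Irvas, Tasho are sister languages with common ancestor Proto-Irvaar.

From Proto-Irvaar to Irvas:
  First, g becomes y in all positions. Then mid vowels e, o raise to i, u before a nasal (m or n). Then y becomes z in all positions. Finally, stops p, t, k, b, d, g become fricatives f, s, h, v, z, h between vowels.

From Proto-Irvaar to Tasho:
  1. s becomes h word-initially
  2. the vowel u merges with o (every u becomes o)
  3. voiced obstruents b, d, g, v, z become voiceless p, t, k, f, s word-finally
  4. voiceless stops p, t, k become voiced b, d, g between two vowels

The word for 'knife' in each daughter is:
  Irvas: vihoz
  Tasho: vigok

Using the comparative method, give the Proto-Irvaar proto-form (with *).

Position 5: Irvas has z, Tasho has k. Taking the neighbouring segments as reconstructed: Irvas z could go back to *g or *z or *y; Tasho k could go back to *k or *g — the one source consistent with every daughter is *g.
Position 3: Irvas has h, Tasho has g. Taking the neighbouring segments as reconstructed: Irvas h could go back to *k or *h; Tasho g could go back to *k or *g — the one source consistent with every daughter is *k.
This points to *vikog. Verify forward in each daughter:
Irvas: *vikog > vikoy > vikoz > vihoz  (by unconditioned shift, unconditioned shift, intervocalic lenition)
Tasho: start from *vikog.
  rule 1: no change — vikog
  rule 2: no change — vikog
  rule 3 (final devoicing): vikog → vikok
  rule 4 (intervocalic voicing): vikok → vigok
  ⇒ Tasho vigok
No other proto-form is consistent with every reflex, so the reconstruction is *vikog.

*vikog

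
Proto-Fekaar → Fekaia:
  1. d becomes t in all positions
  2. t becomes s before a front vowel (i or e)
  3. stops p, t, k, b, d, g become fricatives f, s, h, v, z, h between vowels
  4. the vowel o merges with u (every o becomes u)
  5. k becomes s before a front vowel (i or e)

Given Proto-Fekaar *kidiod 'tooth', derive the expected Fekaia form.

Fekaia: *kidiod > kitiot > kisiot > kisiut > sisiut  (by unconditioned shift, palatalisation, vowel merger, palatalisation)

sisiut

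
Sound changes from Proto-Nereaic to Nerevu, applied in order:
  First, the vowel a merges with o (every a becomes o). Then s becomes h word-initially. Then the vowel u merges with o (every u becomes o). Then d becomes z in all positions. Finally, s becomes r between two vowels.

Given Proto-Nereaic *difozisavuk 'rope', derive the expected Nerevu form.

zifozirovok

Nerevu: *difozisavuk
  difozisavuk → difozisovuk   [vowel merger]
  difozisovuk (rule 2 does not apply)
  difozisovuk → difozisovok   [vowel merger]
  difozisovok → zifozisovok   [unconditioned shift]
  zifozisovok → zifozirovok   [rhotacism]
  giving Nerevu zifozirovok.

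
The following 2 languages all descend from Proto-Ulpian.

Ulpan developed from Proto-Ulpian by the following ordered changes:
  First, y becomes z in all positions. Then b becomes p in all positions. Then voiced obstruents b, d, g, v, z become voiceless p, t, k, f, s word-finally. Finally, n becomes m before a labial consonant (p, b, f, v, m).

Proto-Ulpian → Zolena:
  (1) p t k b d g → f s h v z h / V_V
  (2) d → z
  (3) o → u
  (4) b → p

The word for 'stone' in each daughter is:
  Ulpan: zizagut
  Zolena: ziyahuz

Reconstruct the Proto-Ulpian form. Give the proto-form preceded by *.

Position 3: Ulpan has z, Zolena has y. Zolena preserves y here (none of its changes turn any other segment into y), so the proto-segment is *y.
Position 5: Ulpan has g, Zolena has h. Ulpan preserves g here (none of its changes turn any other segment into g), so the proto-segment is *g.
Verify the candidate proto-form against each daughter:
Ulpan: *ziyagud > zizagud > zizagut  (by unconditioned shift, final devoicing)
Zolena: start from *ziyagud.
  rule 1 (intervocalic lenition): ziyagud → ziyahud
  rule 2 (unconditioned shift): ziyahud → ziyahuz
  rule 3: no change — ziyahuz
  rule 4: no change — ziyahuz
  ⇒ Zolena ziyahuz
*ziyagud is the unique common source.

*ziyagud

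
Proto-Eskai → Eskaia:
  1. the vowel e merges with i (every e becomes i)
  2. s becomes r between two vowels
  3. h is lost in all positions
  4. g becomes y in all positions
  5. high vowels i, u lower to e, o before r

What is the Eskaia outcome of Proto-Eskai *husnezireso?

usnizerero

Eskaia: start from *husnezireso.
  rule 1 (vowel merger): husnezireso → husniziriso
  rule 2 (rhotacism): husniziriso → husniziriro
  rule 3 (h-loss): husniziriro → usniziriro
  rule 4: no change — usniziriro
  rule 5 (pre-rhotic lowering): usniziriro → usnizerero
  ⇒ Eskaia usnizerero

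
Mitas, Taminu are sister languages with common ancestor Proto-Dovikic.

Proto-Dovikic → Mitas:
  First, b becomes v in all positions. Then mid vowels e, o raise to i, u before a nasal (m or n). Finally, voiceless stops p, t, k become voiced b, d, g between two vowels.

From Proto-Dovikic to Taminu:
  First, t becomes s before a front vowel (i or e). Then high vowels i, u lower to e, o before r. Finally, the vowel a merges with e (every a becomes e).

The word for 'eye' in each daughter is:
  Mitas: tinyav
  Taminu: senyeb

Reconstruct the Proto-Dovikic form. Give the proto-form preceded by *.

*tenyab

Position 6: Mitas has v, Taminu has b. Taminu preserves b here (none of its changes turn any other segment into b), so the proto-segment is *b.
Position 1: Mitas has t, Taminu has s. Mitas preserves t here (none of its changes turn any other segment into t), so the proto-segment is *t.
This points to *tenyab. Verify forward in each daughter:
Mitas: start from *tenyab.
  rule 1 (unconditioned shift): tenyab → tenyav
  rule 2 (pre-nasal raising): tenyav → tinyav
  rule 3: no change — tinyav
  ⇒ Mitas tinyav
Taminu: *tenyab
  tenyab → senyab   [palatalisation]
  senyab (rule 2 does not apply)
  senyab → senyeb   [vowel merger]
  giving Taminu senyeb.
Only *tenyab yields all of Mitas tinyav, Taminu senyeb.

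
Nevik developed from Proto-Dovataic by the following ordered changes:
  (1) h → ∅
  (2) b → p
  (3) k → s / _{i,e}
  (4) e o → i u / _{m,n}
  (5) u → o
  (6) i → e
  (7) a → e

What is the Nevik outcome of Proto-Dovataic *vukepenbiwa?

vosepenpewe

Nevik: *vukepenbiwa
  vukepenbiwa (rule 1 does not apply)
  vukepenbiwa → vukepenpiwa   [unconditioned shift]
  vukepenpiwa → vusepenpiwa   [palatalisation]
  vusepenpiwa → vusepinpiwa   [pre-nasal raising]
  vusepinpiwa → vosepinpiwa   [vowel merger]
  vosepinpiwa → vosepenpewa   [vowel merger]
  vosepenpewa → vosepenpewe   [vowel merger]
  giving Nevik vosepenpewe.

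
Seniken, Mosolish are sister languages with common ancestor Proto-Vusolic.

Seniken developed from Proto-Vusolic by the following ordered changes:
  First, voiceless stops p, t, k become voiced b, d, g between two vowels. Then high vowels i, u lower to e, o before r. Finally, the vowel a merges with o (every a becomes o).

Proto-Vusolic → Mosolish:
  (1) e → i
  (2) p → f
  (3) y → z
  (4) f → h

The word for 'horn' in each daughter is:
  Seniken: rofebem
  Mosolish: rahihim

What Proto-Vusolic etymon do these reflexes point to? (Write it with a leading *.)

Position 2: Seniken has o, Mosolish has a. Mosolish preserves a here (none of its changes turn any other segment into a), so the proto-segment is *a.
Position 4: Seniken has e, Mosolish has i. Taking the neighbouring segments as reconstructed: Seniken e can only go back to *e; Mosolish i could go back to *e or *i — the one source consistent with every daughter is *e.
Position 6: Seniken has e, Mosolish has i. Taking the neighbouring segments as reconstructed: Seniken e can only go back to *e; Mosolish i could go back to *e or *i — the one source consistent with every daughter is *e.
Continuing position by position gives *rafepem; check it forward:
Seniken: *rafepem
  rafepem → rafebem   [intervocalic voicing]
  rafebem (rule 2 does not apply)
  rafebem → rofebem   [vowel merger]
  giving Seniken rofebem.
Mosolish: *rafepem
  rafepem → rafipim   [vowel merger]
  rafipim → rafifim   [unconditioned shift]
  rafifim (rule 3 does not apply)
  rafifim → rahihim   [unconditioned shift]
  giving Mosolish rahihim.
Only *rafepem yields all of Seniken rofebem, Mosolish rahihim.

*rafepem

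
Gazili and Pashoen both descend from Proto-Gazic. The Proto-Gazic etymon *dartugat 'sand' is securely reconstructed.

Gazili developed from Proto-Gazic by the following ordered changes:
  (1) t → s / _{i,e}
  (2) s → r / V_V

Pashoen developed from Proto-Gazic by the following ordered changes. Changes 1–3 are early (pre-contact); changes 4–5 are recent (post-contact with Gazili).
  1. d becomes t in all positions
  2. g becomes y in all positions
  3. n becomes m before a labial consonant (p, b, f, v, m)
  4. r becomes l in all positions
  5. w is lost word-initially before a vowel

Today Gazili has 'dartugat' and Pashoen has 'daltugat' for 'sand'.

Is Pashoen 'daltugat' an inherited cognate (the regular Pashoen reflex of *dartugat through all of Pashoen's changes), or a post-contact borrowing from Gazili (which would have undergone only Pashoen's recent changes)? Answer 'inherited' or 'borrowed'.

If inherited, *dartugat would pass through all of Pashoen's changes:
Pashoen: start from *dartugat.
  rule 1 (unconditioned shift): dartugat → tartugat
  rule 2 (unconditioned shift): tartugat → tartuyat
  rule 3: no change — tartuyat
  rule 4 (unconditioned shift): tartuyat → taltuyat
  rule 5: no change — taltuyat
  ⇒ Pashoen taltuyat
If borrowed from Gazili 'dartugat' after the early changes, it would undergo only the recent ones:
  rule 4 (unconditioned shift): dartugat → daltugat
  rule 5 (glide loss): no change (daltugat)
  ⇒ as a loan: daltugat
Pashoen 'daltugat' matches the loan outcome 'daltugat', not the inherited 'taltuyat' — it skipped the early Pashoen changes, so it was borrowed from Gazili.

borrowed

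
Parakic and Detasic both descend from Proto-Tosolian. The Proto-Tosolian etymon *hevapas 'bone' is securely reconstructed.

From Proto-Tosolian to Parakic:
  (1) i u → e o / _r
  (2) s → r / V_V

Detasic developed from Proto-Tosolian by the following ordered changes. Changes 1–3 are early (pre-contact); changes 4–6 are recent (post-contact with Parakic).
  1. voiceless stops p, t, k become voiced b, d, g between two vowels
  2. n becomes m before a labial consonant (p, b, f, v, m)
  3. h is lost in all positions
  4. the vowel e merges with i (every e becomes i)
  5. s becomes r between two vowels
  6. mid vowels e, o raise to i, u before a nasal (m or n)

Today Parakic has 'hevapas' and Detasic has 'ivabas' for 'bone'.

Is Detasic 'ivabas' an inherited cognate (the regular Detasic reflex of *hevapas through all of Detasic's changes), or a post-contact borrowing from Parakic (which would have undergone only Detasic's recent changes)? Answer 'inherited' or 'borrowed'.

If inherited, *hevapas would pass through all of Detasic's changes:
Detasic: *hevapas
  hevapas → hevabas   [intervocalic voicing]
  hevabas (rule 2 does not apply)
  hevabas → evabas   [h-loss]
  evabas → ivabas   [vowel merger]
  ivabas (rule 5 does not apply)
  ivabas (rule 6 does not apply)
  giving Detasic ivabas.
If borrowed from Parakic 'hevapas' after the early changes, it would undergo only the recent ones:
  rule 4 (vowel merger): hevapas → hivapas
  rule 5 (rhotacism): no change (hivapas)
  rule 6 (pre-nasal raising): no change (hivapas)
  ⇒ as a loan: hivapas
Detasic 'ivabas' matches the inherited outcome exactly, so it is an inherited cognate, not a loan.

inherited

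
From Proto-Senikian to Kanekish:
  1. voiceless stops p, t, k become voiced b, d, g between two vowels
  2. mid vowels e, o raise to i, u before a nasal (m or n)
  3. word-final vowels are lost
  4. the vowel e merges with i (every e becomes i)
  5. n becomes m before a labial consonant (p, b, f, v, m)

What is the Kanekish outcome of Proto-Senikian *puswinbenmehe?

puswimbimmih

Kanekish: *puswinbenmehe > puswinbinmehe > puswinbinmeh > puswinbinmih > puswimbimmih  (by pre-nasal raising, apocope, vowel merger, nasal place assimilation)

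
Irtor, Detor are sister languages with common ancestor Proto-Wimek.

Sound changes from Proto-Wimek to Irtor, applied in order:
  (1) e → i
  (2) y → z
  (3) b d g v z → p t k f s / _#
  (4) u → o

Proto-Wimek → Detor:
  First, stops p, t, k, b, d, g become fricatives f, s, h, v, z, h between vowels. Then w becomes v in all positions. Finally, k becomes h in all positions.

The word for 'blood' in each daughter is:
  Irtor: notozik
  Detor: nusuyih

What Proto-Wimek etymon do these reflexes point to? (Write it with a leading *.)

Position 4: Irtor has o, Detor has u. Detor preserves u here (none of its changes turn any other segment into u), so the proto-segment is *u.
Position 7: Irtor has k, Detor has h. Taking the neighbouring segments as reconstructed: Irtor k could go back to *k or *g; Detor h could go back to *k or *h — the one source consistent with every daughter is *k.
Position 5: Irtor has z, Detor has y. Detor preserves y here (none of its changes turn any other segment into y), so the proto-segment is *y.
This points to *nutuyik. Verify forward in each daughter:
Irtor: *nutuyik
  nutuyik (rule 1 does not apply)
  nutuyik → nutuzik   [unconditioned shift]
  nutuzik (rule 3 does not apply)
  nutuzik → notozik   [vowel merger]
  giving Irtor notozik.
Detor: *nutuyik > nusuyik > nusuyih  (by intervocalic lenition, unconditioned shift)
*nutuyik is the unique common source.

*nutuyik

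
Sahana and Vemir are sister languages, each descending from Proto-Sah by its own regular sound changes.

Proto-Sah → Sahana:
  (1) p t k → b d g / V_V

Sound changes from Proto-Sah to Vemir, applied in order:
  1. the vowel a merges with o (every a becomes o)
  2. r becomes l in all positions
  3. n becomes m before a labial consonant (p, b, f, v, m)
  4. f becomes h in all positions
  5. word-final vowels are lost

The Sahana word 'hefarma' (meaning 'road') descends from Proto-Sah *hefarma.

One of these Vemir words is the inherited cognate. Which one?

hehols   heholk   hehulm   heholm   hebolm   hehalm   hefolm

heholm

Vemir: *hefarma
  hefarma → heformo   [vowel merger]
  heformo → hefolmo   [unconditioned shift]
  hefolmo (rule 3 does not apply)
  hefolmo → heholmo   [unconditioned shift]
  heholmo → heholm   [apocope]
  giving Vemir heholm.
Among the options, 'heholm' alone shows every Vemir change applied in order.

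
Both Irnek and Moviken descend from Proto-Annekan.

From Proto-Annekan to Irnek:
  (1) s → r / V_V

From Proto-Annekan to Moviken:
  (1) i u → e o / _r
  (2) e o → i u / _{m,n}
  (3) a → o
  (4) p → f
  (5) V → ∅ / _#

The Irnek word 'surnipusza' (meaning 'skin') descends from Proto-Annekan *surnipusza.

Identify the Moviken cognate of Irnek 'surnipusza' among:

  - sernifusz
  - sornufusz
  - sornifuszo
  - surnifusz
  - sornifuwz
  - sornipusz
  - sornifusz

Moviken: *surnipusza
  surnipusza → sornipusza   [pre-rhotic lowering]
  sornipusza (rule 2 does not apply)
  sornipusza → sornipuszo   [vowel merger]
  sornipuszo → sornifuszo   [unconditioned shift]
  sornifuszo → sornifusz   [apocope]
  giving Moviken sornifusz.
Among the options, 'sornifusz' alone shows every Moviken change applied in order.

sornifusz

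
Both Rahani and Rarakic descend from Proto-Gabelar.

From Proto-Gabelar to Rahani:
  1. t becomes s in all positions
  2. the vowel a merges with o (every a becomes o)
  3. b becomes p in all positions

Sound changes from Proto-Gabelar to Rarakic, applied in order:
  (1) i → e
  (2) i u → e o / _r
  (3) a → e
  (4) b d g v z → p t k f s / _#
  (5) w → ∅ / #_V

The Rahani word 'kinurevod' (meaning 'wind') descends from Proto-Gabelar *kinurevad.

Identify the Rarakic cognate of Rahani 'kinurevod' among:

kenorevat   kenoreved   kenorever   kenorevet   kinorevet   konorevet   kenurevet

Rarakic: *kinurevad > kenurevad > kenorevad > kenoreved > kenorevet  (by vowel merger, pre-rhotic lowering, vowel merger, final devoicing)
Among the options, 'kenorevet' alone shows every Rarakic change applied in order.

kenorevet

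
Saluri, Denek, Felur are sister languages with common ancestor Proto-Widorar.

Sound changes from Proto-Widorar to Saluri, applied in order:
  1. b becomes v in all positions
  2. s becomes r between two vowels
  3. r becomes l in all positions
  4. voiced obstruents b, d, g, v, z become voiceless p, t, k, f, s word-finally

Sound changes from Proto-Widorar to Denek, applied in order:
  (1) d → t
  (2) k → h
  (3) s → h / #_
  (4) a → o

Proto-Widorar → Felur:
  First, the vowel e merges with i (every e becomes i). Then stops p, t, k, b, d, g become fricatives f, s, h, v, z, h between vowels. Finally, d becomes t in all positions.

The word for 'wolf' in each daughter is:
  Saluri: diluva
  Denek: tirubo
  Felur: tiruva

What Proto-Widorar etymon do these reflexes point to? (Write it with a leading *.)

*diruba

Position 3: Saluri has l, Denek has r, Felur has r. Denek preserves r here (none of its changes turn any other segment into r), so the proto-segment is *r.
Position 1: Saluri has d, Denek has t, Felur has t. Saluri preserves d here (none of its changes turn any other segment into d), so the proto-segment is *d.
Verify the candidate proto-form against each daughter:
Saluri: *diruba > diruva > diluva  (by unconditioned shift, unconditioned shift)
Denek: start from *diruba.
  rule 1 (unconditioned shift): diruba → tiruba
  rule 2: no change — tiruba
  rule 3: no change — tiruba
  rule 4 (vowel merger): tiruba → tirubo
  ⇒ Denek tirubo
Felur: start from *diruba.
  rule 1: no change — diruba
  rule 2 (intervocalic lenition): diruba → diruva
  rule 3 (unconditioned shift): diruva → tiruva
  ⇒ Felur tiruva
Only *diruba yields all of Saluri diluva, Denek tirubo, Felur tiruva.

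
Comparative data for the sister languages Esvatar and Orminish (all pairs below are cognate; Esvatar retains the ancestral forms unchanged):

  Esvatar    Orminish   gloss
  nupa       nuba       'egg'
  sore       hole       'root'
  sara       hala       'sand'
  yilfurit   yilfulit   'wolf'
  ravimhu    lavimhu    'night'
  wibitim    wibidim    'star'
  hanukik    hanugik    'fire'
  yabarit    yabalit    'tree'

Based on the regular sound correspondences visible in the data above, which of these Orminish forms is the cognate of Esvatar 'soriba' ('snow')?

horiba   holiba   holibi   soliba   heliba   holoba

sore ~ hole — Esvatar s corresponds to Orminish h word-initially before a back vowel.
yilfurit ~ yilfulit, yabarit ~ yabalit — Esvatar r corresponds to Orminish l between vowels (before a front vowel).
Applying these to Esvatar 'soriba':
  soriba → horiba   (s→h word-initially before a back vowel)
  horiba → holiba   (r→l between vowels (before a front vowel))
So the Orminish cognate is 'holiba'.

holiba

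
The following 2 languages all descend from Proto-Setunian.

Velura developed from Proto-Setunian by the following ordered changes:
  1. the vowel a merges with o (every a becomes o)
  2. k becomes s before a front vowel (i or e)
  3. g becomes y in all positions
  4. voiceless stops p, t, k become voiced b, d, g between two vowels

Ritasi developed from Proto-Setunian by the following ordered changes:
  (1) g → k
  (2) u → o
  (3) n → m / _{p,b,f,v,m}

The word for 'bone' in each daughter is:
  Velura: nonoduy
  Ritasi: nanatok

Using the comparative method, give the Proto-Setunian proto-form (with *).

Position 6: Velura has u, Ritasi has o. Velura preserves u here (none of its changes turn any other segment into u), so the proto-segment is *u.
Position 2: Velura has o, Ritasi has a. Ritasi preserves a here (none of its changes turn any other segment into a), so the proto-segment is *a.
This points to *nanatug. Verify forward in each daughter:
Velura: *nanatug
  nanatug → nonotug   [vowel merger]
  nonotug (rule 2 does not apply)
  nonotug → nonotuy   [unconditioned shift]
  nonotuy → nonoduy   [intervocalic voicing]
  giving Velura nonoduy.
Ritasi: start from *nanatug.
  rule 1 (unconditioned shift): nanatug → nanatuk
  rule 2 (vowel merger): nanatuk → nanatok
  rule 3: no change — nanatok
  ⇒ Ritasi nanatok
*nanatug is the unique common source.

*nanatug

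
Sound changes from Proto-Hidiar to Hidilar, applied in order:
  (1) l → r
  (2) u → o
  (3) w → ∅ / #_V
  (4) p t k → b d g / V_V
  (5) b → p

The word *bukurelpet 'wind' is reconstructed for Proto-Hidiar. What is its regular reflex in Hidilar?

pogorerpet

Hidilar: start from *bukurelpet.
  rule 1 (unconditioned shift): bukurelpet → bukurerpet
  rule 2 (vowel merger): bukurerpet → bokorerpet
  rule 3: no change — bokorerpet
  rule 4 (intervocalic voicing): bokorerpet → bogorerpet
  rule 5 (unconditioned shift): bogorerpet → pogorerpet
  ⇒ Hidilar pogorerpet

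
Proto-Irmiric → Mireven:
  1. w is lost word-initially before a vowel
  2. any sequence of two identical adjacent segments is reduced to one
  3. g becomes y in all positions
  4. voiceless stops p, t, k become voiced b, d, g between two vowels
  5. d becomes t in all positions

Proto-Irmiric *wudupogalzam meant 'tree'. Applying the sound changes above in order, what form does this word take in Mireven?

utuboyalzam

Mireven: *wudupogalzam
  wudupogalzam → udupogalzam   [glide loss]
  udupogalzam (rule 2 does not apply)
  udupogalzam → udupoyalzam   [unconditioned shift]
  udupoyalzam → uduboyalzam   [intervocalic voicing]
  uduboyalzam → utuboyalzam   [unconditioned shift]
  giving Mireven utuboyalzam.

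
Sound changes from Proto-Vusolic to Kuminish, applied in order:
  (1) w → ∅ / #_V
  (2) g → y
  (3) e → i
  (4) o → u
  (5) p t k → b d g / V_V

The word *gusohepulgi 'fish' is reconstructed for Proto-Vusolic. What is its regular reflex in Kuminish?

Kuminish: *gusohepulgi
  gusohepulgi (rule 1 does not apply)
  gusohepulgi → yusohepulyi   [unconditioned shift]
  yusohepulyi → yusohipulyi   [vowel merger]
  yusohipulyi → yusuhipulyi   [vowel merger]
  yusuhipulyi → yusuhibulyi   [intervocalic voicing]
  giving Kuminish yusuhibulyi.

yusuhibulyi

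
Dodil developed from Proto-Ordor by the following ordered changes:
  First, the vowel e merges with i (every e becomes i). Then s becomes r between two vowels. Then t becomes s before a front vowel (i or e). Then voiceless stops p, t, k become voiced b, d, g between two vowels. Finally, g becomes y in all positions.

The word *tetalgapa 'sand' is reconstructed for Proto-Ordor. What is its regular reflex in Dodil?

Dodil: *tetalgapa
  tetalgapa → titalgapa   [vowel merger]
  titalgapa (rule 2 does not apply)
  titalgapa → sitalgapa   [palatalisation]
  sitalgapa → sidalgaba   [intervocalic voicing]
  sidalgaba → sidalyaba   [unconditioned shift]
  giving Dodil sidalyaba.

sidalyaba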